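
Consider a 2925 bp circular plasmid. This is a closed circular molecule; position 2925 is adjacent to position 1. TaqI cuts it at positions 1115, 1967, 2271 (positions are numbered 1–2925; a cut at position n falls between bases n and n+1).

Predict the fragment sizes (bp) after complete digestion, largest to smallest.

Circular molecule, 3 cuts → 3 fragments:
  1967 − 1115 = 852 bp
  2271 − 1967 = 304 bp
  wrap: 2925 − 2271 + 1115 = 1769 bp
Sorted largest to smallest: 1769, 852, 304 bp.

1769, 852, 304 bp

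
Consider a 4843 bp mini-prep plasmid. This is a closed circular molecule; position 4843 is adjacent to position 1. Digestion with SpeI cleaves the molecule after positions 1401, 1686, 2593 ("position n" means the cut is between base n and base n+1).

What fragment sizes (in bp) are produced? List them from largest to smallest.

3651, 907, 285 bp

Circular molecule, 3 cuts → 3 fragments:
  1686 − 1401 = 285 bp
  2593 − 1686 = 907 bp
  wrap: 4843 − 2593 + 1401 = 3651 bp
Sorted largest to smallest: 3651, 907, 285 bp.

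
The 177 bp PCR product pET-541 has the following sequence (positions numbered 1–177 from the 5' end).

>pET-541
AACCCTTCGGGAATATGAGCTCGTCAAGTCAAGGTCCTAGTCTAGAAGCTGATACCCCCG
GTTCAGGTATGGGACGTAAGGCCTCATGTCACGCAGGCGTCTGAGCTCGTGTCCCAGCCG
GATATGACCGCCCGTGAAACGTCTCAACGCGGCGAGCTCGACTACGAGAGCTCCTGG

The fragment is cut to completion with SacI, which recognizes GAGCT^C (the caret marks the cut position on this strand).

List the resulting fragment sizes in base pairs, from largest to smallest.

SacI sites (GAGCTC) start at positions 17, 103, 154, 168.
SacI cuts after base 5 of each site (before the last base), so after positions 21, 107, 158, 172.
Linear molecule, 4 cuts → 5 fragments:
  1–21 → 21 bp
  22–107 → 86 bp
  108–158 → 51 bp
  159–172 → 14 bp
  173–177 → 5 bp
Sorted largest to smallest: 86, 51, 21, 14, 5 bp.

86, 51, 21, 14, 5 bp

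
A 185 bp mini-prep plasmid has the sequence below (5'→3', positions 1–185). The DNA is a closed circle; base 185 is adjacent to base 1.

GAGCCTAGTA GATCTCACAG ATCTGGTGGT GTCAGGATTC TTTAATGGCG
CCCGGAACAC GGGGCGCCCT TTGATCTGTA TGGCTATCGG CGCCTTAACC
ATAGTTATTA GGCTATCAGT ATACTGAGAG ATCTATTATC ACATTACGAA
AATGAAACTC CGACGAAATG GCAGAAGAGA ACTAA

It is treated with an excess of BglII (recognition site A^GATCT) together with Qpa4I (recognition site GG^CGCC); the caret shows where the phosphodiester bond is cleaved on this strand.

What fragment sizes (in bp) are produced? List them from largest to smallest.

BglII sites (AGATCT) start at positions 10, 19, 129.
BglII cuts after the first base of each site, so after positions 10, 19, 129.
Qpa4I sites (GGCGCC) start at positions 47, 63, 89.
Qpa4I cuts after base 2 of each site, so after positions 48, 64, 90.
Combined cut positions: 10, 19, 48, 64, 90, 129.
Circular molecule, 6 cuts → 6 fragments:
  11–19 → 9 bp
  20–48 → 29 bp
  49–64 → 16 bp
  65–90 → 26 bp
  91–129 → 39 bp
  130–185 then 1–10 → 56 + 10 = 66 bp
Sorted largest to smallest: 66, 39, 29, 26, 16, 9 bp.

66, 39, 29, 26, 16, 9 bp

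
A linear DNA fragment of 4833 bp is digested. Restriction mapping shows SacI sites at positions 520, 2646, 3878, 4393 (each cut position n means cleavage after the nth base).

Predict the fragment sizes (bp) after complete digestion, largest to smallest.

Linear molecule, 4 cuts → 5 fragments:
  520 − 0 = 520 bp
  2646 − 520 = 2126 bp
  3878 − 2646 = 1232 bp
  4393 − 3878 = 515 bp
  4833 − 4393 = 440 bp
Sorted largest to smallest: 2126, 1232, 520, 515, 440 bp.

2126, 1232, 520, 515, 440 bp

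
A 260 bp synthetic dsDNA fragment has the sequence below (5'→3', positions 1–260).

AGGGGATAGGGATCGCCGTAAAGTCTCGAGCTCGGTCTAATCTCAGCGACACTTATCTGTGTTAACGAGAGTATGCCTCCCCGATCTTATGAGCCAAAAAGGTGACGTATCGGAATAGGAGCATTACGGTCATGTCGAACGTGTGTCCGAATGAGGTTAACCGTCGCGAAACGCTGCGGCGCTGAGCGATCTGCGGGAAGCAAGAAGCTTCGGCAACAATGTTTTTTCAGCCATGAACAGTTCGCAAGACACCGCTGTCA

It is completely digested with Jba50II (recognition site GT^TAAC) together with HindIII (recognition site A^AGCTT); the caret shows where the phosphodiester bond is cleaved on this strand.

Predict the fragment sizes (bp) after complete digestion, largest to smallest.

Jba50II sites (GTTAAC) start at positions 61, 156.
Jba50II cuts after base 2 of each site, so after positions 62, 157.
The HindIII site (AAGCTT) starts at position 205.
HindIII cuts after the first base of each site, so after position 205.
Combined cut positions: 62, 157, 205.
Linear molecule, 3 cuts → 4 fragments:
  1–62 → 62 bp
  63–157 → 95 bp
  158–205 → 48 bp
  206–260 → 55 bp
Sorted largest to smallest: 95, 62, 55, 48 bp.

95, 62, 55, 48 bp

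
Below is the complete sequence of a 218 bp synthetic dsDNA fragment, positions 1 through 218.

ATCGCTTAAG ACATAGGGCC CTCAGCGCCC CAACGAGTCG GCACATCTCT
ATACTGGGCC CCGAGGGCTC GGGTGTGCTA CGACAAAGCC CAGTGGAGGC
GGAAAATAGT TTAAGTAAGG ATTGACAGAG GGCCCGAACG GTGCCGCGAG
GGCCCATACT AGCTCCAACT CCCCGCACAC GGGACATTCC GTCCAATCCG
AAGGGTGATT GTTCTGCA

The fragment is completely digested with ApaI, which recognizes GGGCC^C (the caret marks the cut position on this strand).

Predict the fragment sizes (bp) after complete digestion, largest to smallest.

ApaI sites (GGGCCC) start at positions 16, 56, 130, 150.
ApaI cuts after base 5 of each site (before the last base), so after positions 20, 60, 134, 154.
Linear molecule, 4 cuts → 5 fragments:
  1–20 → 20 bp
  21–60 → 40 bp
  61–134 → 74 bp
  135–154 → 20 bp
  155–218 → 64 bp
Sorted largest to smallest: 74, 64, 40, 20, 20 bp.

74, 64, 40, 20, 20 bp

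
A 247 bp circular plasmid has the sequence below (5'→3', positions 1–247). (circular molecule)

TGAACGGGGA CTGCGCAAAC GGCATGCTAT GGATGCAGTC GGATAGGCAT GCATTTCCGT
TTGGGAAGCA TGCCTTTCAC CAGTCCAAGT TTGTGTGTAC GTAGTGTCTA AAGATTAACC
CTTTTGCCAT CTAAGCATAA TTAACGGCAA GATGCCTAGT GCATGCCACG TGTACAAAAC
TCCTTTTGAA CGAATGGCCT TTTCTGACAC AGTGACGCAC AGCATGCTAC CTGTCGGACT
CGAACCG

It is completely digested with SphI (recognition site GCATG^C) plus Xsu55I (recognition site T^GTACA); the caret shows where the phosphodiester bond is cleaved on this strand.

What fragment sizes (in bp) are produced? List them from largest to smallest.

SphI sites (GCATGC) start at positions 22, 47, 68, 161, 222.
SphI cuts after base 5 of each site (before the last base), so after positions 26, 51, 72, 165, 226.
The Xsu55I site (TGTACA) starts at position 171.
Xsu55I cuts after the first base of each site, so after position 171.
Combined cut positions: 26, 51, 72, 165, 171, 226.
Circular molecule, 6 cuts → 6 fragments:
  27–51 → 25 bp
  52–72 → 21 bp
  73–165 → 93 bp
  166–171 → 6 bp
  172–226 → 55 bp
  227–247 then 1–26 → 21 + 26 = 47 bp
Sorted largest to smallest: 93, 55, 47, 25, 21, 6 bp.

93, 55, 47, 25, 21, 6 bp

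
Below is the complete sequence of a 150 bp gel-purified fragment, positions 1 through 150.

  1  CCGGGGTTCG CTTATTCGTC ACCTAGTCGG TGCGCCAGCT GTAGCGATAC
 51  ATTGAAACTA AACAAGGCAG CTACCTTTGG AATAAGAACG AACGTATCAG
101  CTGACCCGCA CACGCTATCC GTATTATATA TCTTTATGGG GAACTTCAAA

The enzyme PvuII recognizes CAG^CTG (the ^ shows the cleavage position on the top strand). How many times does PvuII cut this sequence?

CAGCTG occurs starting at positions 36, 98.
PvuII cuts at 2 sites.

2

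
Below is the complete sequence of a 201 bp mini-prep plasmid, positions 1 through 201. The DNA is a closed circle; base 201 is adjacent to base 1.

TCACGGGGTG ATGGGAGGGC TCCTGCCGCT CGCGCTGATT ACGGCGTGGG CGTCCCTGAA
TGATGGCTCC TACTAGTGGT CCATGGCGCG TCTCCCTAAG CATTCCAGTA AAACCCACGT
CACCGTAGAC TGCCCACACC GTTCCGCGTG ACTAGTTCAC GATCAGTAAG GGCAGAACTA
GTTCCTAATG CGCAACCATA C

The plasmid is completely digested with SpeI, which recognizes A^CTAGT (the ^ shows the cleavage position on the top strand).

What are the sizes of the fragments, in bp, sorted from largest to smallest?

SpeI sites (ACTAGT) start at positions 72, 151, 177.
SpeI cuts after the first base of each site, so after positions 72, 151, 177.
Circular molecule, 3 cuts → 3 fragments:
  73–151 → 79 bp
  152–177 → 26 bp
  178–201 then 1–72 → 24 + 72 = 96 bp
Sorted largest to smallest: 96, 79, 26 bp.

96, 79, 26 bp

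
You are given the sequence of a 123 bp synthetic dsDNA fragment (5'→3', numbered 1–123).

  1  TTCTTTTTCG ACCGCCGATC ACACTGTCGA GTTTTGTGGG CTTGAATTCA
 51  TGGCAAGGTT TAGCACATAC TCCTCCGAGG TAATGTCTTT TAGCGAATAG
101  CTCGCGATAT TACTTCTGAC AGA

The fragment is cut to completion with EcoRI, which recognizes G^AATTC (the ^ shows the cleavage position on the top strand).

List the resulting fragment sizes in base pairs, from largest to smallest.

The EcoRI site (GAATTC) starts at position 44.
EcoRI cuts after the first base of each site, so after position 44.
Linear molecule, 1 cut → 2 fragments:
  1–44 → 44 bp
  45–123 → 79 bp
Sorted largest to smallest: 79, 44 bp.

79, 44 bp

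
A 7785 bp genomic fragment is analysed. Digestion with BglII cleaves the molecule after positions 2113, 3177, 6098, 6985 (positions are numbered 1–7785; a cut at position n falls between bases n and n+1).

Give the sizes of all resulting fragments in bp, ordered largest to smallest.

Linear molecule, 4 cuts → 5 fragments:
  2113 − 0 = 2113 bp
  3177 − 2113 = 1064 bp
  6098 − 3177 = 2921 bp
  6985 − 6098 = 887 bp
  7785 − 6985 = 800 bp
Sorted largest to smallest: 2921, 2113, 1064, 887, 800 bp.

2921, 2113, 1064, 887, 800 bp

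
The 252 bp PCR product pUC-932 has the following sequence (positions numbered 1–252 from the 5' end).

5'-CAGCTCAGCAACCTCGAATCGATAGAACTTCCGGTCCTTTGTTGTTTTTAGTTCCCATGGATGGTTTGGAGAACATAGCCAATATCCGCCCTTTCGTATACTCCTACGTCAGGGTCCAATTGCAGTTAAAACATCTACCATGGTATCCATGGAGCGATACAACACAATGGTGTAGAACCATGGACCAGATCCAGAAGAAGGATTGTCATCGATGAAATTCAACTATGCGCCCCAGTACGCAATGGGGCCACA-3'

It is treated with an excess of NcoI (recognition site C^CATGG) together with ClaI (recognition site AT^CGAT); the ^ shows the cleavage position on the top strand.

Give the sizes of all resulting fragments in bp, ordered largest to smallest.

83, 43, 36, 31, 31, 19, 9 bp

NcoI sites (CCATGG) start at positions 55, 138, 147, 178.
NcoI cuts after the first base of each site, so after positions 55, 138, 147, 178.
ClaI sites (ATCGAT) start at positions 18, 208.
ClaI cuts after base 2 of each site, so after positions 19, 209.
Combined cut positions: 19, 55, 138, 147, 178, 209.
Linear molecule, 6 cuts → 7 fragments:
  1–19 → 19 bp
  20–55 → 36 bp
  56–138 → 83 bp
  139–147 → 9 bp
  148–178 → 31 bp
  179–209 → 31 bp
  210–252 → 43 bp
Sorted largest to smallest: 83, 43, 36, 31, 31, 19, 9 bp.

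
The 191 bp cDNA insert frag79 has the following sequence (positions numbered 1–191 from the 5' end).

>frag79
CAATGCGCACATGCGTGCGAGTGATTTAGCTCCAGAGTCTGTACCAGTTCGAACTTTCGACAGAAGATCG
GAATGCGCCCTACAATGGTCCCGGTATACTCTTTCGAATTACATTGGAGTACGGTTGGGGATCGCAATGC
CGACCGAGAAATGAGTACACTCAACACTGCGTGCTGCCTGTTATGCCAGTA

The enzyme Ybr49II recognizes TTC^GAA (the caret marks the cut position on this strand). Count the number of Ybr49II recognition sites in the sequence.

2

TTCGAA occurs starting at positions 48, 103.
Ybr49II cuts at 2 sites.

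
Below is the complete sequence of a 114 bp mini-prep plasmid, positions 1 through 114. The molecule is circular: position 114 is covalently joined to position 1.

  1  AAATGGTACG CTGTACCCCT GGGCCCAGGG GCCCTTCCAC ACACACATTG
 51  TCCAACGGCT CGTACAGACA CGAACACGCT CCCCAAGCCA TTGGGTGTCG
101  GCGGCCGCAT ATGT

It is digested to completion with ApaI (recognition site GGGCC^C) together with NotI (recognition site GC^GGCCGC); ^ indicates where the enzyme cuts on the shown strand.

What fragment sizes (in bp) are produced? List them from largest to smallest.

69, 37, 8 bp

ApaI sites (GGGCCC) start at positions 21, 29.
ApaI cuts after base 5 of each site (before the last base), so after positions 25, 33.
The NotI site (GCGGCCGC) starts at position 101.
NotI cuts after base 2 of each site, so after position 102.
Combined cut positions: 25, 33, 102.
Circular molecule, 3 cuts → 3 fragments:
  26–33 → 8 bp
  34–102 → 69 bp
  103–114 then 1–25 → 12 + 25 = 37 bp
Sorted largest to smallest: 69, 37, 8 bp.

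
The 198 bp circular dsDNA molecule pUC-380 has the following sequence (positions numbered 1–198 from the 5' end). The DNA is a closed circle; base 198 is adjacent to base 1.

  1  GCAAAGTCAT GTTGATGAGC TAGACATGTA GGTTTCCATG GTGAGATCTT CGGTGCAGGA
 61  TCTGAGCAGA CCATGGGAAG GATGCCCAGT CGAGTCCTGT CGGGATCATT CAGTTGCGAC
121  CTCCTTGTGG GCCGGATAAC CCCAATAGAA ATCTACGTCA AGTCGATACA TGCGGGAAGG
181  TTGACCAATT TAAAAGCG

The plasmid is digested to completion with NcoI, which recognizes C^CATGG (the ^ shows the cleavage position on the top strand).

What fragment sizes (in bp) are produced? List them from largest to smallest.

163, 35 bp

NcoI sites (CCATGG) start at positions 36, 71.
NcoI cuts after the first base of each site, so after positions 36, 71.
Circular molecule, 2 cuts → 2 fragments:
  37–71 → 35 bp
  72–198 then 1–36 → 127 + 36 = 163 bp
Sorted largest to smallest: 163, 35 bp.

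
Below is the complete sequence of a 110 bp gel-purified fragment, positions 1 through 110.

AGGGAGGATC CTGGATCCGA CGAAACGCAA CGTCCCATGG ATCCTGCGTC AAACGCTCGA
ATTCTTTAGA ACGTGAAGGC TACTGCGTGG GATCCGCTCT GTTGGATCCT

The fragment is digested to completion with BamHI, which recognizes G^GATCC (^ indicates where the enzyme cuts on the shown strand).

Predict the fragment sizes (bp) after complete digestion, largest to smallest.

51, 26, 14, 7, 6, 6 bp

BamHI sites (GGATCC) start at positions 6, 13, 39, 90, 104.
BamHI cuts after the first base of each site, so after positions 6, 13, 39, 90, 104.
Linear molecule, 5 cuts → 6 fragments:
  1–6 → 6 bp
  7–13 → 7 bp
  14–39 → 26 bp
  40–90 → 51 bp
  91–104 → 14 bp
  105–110 → 6 bp
Sorted largest to smallest: 51, 26, 14, 7, 6, 6 bp.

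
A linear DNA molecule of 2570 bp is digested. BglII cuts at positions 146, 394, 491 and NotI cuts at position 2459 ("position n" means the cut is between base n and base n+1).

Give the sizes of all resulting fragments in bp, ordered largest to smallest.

Combined cut positions (sorted): 146, 394, 491, 2459.
Linear molecule, 4 cuts → 5 fragments:
  146 − 0 = 146 bp
  394 − 146 = 248 bp
  491 − 394 = 97 bp
  2459 − 491 = 1968 bp
  2570 − 2459 = 111 bp
Sorted largest to smallest: 1968, 248, 146, 111, 97 bp.

1968, 248, 146, 111, 97 bp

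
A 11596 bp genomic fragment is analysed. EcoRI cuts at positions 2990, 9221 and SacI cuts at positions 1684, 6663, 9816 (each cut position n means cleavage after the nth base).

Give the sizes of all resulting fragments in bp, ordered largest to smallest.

3673, 2558, 1780, 1684, 1306, 595 bp

Combined cut positions (sorted): 1684, 2990, 6663, 9221, 9816.
Linear molecule, 5 cuts → 6 fragments:
  1684 − 0 = 1684 bp
  2990 − 1684 = 1306 bp
  6663 − 2990 = 3673 bp
  9221 − 6663 = 2558 bp
  9816 − 9221 = 595 bp
  11596 − 9816 = 1780 bp
Sorted largest to smallest: 3673, 2558, 1780, 1684, 1306, 595 bp.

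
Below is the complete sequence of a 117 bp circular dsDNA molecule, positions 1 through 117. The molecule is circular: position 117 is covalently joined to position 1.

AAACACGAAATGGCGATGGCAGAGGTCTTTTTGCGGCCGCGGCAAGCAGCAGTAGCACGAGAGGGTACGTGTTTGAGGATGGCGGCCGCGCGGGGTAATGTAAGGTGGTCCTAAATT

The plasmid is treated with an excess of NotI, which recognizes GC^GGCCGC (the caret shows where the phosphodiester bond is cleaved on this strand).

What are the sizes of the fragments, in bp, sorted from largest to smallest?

NotI sites (GCGGCCGC) start at positions 33, 82.
NotI cuts after base 2 of each site, so after positions 34, 83.
Circular molecule, 2 cuts → 2 fragments:
  35–83 → 49 bp
  84–117 then 1–34 → 34 + 34 = 68 bp
Sorted largest to smallest: 68, 49 bp.

68, 49 bp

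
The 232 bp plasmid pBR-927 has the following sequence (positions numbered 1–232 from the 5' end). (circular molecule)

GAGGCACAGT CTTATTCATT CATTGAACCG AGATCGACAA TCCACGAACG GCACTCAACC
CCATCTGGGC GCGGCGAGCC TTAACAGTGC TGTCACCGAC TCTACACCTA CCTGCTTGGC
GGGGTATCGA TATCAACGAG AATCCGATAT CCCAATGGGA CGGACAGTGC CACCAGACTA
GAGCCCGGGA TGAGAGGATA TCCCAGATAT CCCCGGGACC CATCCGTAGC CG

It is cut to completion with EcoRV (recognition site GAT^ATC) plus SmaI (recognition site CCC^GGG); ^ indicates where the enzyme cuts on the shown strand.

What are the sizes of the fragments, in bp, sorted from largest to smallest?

149, 38, 17, 13, 9, 6 bp

EcoRV sites (GATATC) start at positions 129, 146, 197, 206.
EcoRV cuts after base 3 of each site, so after positions 131, 148, 199, 208.
SmaI sites (CCCGGG) start at positions 184, 212.
SmaI cuts after base 3 of each site, so after positions 186, 214.
Combined cut positions: 131, 148, 186, 199, 208, 214.
Circular molecule, 6 cuts → 6 fragments:
  132–148 → 17 bp
  149–186 → 38 bp
  187–199 → 13 bp
  200–208 → 9 bp
  209–214 → 6 bp
  215–232 then 1–131 → 18 + 131 = 149 bp
Sorted largest to smallest: 149, 38, 17, 13, 9, 6 bp.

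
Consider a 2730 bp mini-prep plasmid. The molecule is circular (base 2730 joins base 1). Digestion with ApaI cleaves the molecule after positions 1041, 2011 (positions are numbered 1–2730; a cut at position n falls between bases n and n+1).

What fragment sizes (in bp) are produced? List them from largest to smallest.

1760, 970 bp

Circular molecule, 2 cuts → 2 fragments:
  2011 − 1041 = 970 bp
  wrap: 2730 − 2011 + 1041 = 1760 bp
Sorted largest to smallest: 1760, 970 bp.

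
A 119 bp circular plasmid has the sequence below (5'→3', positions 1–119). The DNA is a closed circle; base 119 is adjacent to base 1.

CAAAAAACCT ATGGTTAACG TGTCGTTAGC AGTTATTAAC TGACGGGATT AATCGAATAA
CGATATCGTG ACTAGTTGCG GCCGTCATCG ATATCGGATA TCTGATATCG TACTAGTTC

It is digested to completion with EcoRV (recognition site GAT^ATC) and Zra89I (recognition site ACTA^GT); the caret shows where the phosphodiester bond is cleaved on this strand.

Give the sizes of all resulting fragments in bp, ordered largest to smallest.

EcoRV sites (GATATC) start at positions 62, 90, 97, 104.
EcoRV cuts after base 3 of each site, so after positions 64, 92, 99, 106.
Zra89I sites (ACTAGT) start at positions 71, 112.
Zra89I cuts after base 4 of each site, so after positions 74, 115.
Combined cut positions: 64, 74, 92, 99, 106, 115.
Circular molecule, 6 cuts → 6 fragments:
  65–74 → 10 bp
  75–92 → 18 bp
  93–99 → 7 bp
  100–106 → 7 bp
  107–115 → 9 bp
  116–119 then 1–64 → 4 + 64 = 68 bp
Sorted largest to smallest: 68, 18, 10, 9, 7, 7 bp.

68, 18, 10, 9, 7, 7 bp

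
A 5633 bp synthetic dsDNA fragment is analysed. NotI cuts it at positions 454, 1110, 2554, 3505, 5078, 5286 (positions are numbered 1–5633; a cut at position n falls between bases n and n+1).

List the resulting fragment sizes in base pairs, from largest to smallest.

Linear molecule, 6 cuts → 7 fragments:
  454 − 0 = 454 bp
  1110 − 454 = 656 bp
  2554 − 1110 = 1444 bp
  3505 − 2554 = 951 bp
  5078 − 3505 = 1573 bp
  5286 − 5078 = 208 bp
  5633 − 5286 = 347 bp
Sorted largest to smallest: 1573, 1444, 951, 656, 454, 347, 208 bp.

1573, 1444, 951, 656, 454, 347, 208 bp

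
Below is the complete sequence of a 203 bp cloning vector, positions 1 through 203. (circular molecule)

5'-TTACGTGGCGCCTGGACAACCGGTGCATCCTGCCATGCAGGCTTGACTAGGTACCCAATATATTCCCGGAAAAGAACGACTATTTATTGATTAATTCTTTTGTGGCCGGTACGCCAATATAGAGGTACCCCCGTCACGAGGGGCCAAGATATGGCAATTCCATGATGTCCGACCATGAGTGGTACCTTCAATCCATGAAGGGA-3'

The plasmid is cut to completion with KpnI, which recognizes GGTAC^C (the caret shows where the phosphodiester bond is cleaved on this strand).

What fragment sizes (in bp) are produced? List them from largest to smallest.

74, 72, 57 bp

KpnI sites (GGTACC) start at positions 50, 124, 181.
KpnI cuts after base 5 of each site (before the last base), so after positions 54, 128, 185.
Circular molecule, 3 cuts → 3 fragments:
  55–128 → 74 bp
  129–185 → 57 bp
  186–203 then 1–54 → 18 + 54 = 72 bp
Sorted largest to smallest: 74, 72, 57 bp.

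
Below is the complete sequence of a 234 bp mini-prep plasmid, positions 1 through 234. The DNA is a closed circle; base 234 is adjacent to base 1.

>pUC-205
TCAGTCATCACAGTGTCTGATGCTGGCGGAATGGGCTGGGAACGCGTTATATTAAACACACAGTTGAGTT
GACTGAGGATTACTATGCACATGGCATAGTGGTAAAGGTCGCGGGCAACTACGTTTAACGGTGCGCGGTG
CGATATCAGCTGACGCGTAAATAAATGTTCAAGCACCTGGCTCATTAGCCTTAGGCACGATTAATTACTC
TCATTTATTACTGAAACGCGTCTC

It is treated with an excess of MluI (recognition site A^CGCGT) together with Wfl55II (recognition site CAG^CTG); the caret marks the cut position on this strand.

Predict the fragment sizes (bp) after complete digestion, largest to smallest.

MluI sites (ACGCGT) start at positions 42, 153, 226.
MluI cuts after the first base of each site, so after positions 42, 153, 226.
The Wfl55II site (CAGCTG) starts at position 147.
Wfl55II cuts after base 3 of each site, so after position 149.
Combined cut positions: 42, 149, 153, 226.
Circular molecule, 4 cuts → 4 fragments:
  43–149 → 107 bp
  150–153 → 4 bp
  154–226 → 73 bp
  227–234 then 1–42 → 8 + 42 = 50 bp
Sorted largest to smallest: 107, 73, 50, 4 bp.

107, 73, 50, 4 bp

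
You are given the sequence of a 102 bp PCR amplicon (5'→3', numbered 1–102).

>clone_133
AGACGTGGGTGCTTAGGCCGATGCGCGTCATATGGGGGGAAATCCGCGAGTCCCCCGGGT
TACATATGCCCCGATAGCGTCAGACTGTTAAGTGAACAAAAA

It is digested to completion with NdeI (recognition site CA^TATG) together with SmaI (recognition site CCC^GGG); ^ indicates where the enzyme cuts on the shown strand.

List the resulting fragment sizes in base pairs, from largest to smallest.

NdeI sites (CATATG) start at positions 29, 63.
NdeI cuts after base 2 of each site, so after positions 30, 64.
The SmaI site (CCCGGG) starts at position 54.
SmaI cuts after base 3 of each site, so after position 56.
Combined cut positions: 30, 56, 64.
Linear molecule, 3 cuts → 4 fragments:
  1–30 → 30 bp
  31–56 → 26 bp
  57–64 → 8 bp
  65–102 → 38 bp
Sorted largest to smallest: 38, 30, 26, 8 bp.

38, 30, 26, 8 bp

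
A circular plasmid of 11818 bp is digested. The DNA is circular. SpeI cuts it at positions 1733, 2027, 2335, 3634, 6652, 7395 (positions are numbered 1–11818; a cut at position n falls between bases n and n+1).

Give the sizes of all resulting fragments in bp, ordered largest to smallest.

Circular molecule, 6 cuts → 6 fragments:
  2027 − 1733 = 294 bp
  2335 − 2027 = 308 bp
  3634 − 2335 = 1299 bp
  6652 − 3634 = 3018 bp
  7395 − 6652 = 743 bp
  wrap: 11818 − 7395 + 1733 = 6156 bp
Sorted largest to smallest: 6156, 3018, 1299, 743, 308, 294 bp.

6156, 3018, 1299, 743, 308, 294 bp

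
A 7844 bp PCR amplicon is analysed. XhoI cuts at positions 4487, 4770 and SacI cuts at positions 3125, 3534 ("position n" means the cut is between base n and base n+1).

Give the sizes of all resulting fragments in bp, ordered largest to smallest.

3125, 3074, 953, 409, 283 bp

Combined cut positions (sorted): 3125, 3534, 4487, 4770.
Linear molecule, 4 cuts → 5 fragments:
  3125 − 0 = 3125 bp
  3534 − 3125 = 409 bp
  4487 − 3534 = 953 bp
  4770 − 4487 = 283 bp
  7844 − 4770 = 3074 bp
Sorted largest to smallest: 3125, 3074, 953, 409, 283 bp.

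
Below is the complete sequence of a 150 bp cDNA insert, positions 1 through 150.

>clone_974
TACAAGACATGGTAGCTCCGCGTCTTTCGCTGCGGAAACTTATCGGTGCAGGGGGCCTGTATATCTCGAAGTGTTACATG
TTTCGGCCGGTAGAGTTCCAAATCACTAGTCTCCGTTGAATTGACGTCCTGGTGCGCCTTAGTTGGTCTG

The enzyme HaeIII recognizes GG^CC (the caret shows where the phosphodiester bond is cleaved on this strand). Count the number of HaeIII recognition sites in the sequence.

2

GGCC occurs starting at positions 54, 85.
HaeIII cuts at 2 sites.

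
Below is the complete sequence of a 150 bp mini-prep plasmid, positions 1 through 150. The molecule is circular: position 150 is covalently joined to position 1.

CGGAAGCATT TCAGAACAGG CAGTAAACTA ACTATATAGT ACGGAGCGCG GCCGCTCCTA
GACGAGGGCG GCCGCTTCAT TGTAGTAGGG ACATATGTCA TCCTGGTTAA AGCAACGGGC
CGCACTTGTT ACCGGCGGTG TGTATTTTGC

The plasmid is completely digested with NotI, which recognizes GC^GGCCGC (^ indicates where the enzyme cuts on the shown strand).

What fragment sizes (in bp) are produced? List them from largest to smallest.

130, 20 bp

NotI sites (GCGGCCGC) start at positions 48, 68.
NotI cuts after base 2 of each site, so after positions 49, 69.
Circular molecule, 2 cuts → 2 fragments:
  50–69 → 20 bp
  70–150 then 1–49 → 81 + 49 = 130 bp
Sorted largest to smallest: 130, 20 bp.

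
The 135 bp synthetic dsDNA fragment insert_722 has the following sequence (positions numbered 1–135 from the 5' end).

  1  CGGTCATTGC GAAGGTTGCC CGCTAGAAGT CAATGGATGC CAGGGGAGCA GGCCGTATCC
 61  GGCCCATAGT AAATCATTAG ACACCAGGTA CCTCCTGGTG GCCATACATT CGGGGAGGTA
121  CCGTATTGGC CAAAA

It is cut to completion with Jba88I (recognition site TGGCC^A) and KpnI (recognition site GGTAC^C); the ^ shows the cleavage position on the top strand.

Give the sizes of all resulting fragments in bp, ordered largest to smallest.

91, 18, 12, 10, 4 bp

Jba88I sites (TGGCCA) start at positions 99, 127.
Jba88I cuts after base 5 of each site (before the last base), so after positions 103, 131.
KpnI sites (GGTACC) start at positions 87, 117.
KpnI cuts after base 5 of each site (before the last base), so after positions 91, 121.
Combined cut positions: 91, 103, 121, 131.
Linear molecule, 4 cuts → 5 fragments:
  1–91 → 91 bp
  92–103 → 12 bp
  104–121 → 18 bp
  122–131 → 10 bp
  132–135 → 4 bp
Sorted largest to smallest: 91, 18, 12, 10, 4 bp.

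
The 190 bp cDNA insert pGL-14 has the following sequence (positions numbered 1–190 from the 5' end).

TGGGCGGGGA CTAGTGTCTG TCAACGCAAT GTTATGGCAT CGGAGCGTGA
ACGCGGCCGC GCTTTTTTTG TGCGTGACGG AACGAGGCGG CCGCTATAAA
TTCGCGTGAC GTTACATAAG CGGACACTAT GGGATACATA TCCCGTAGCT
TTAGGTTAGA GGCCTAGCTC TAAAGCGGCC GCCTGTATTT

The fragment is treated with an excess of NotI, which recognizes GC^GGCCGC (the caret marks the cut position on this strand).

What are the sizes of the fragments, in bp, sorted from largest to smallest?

NotI sites (GCGGCCGC) start at positions 53, 87, 175.
NotI cuts after base 2 of each site, so after positions 54, 88, 176.
Linear molecule, 3 cuts → 4 fragments:
  1–54 → 54 bp
  55–88 → 34 bp
  89–176 → 88 bp
  177–190 → 14 bp
Sorted largest to smallest: 88, 54, 34, 14 bp.

88, 54, 34, 14 bp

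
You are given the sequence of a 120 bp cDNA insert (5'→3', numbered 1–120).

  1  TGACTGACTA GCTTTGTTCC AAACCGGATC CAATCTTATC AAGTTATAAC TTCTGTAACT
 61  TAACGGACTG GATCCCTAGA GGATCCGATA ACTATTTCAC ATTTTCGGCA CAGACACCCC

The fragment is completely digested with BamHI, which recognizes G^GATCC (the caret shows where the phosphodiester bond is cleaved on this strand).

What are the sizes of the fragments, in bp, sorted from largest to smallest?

44, 39, 26, 11 bp

BamHI sites (GGATCC) start at positions 26, 70, 81.
BamHI cuts after the first base of each site, so after positions 26, 70, 81.
Linear molecule, 3 cuts → 4 fragments:
  1–26 → 26 bp
  27–70 → 44 bp
  71–81 → 11 bp
  82–120 → 39 bp
Sorted largest to smallest: 44, 39, 26, 11 bp.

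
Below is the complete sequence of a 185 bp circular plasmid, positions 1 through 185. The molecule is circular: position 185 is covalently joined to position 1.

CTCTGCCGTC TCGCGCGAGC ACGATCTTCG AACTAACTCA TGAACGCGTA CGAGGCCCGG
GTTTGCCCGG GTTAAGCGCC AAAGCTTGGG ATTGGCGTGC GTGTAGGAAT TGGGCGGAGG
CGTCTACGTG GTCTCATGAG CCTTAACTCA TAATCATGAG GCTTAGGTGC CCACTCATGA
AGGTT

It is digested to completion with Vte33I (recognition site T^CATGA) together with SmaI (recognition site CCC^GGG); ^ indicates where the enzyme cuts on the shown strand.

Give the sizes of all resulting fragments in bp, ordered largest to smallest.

66, 48, 21, 20, 20, 10 bp

Vte33I sites (TCATGA) start at positions 38, 134, 154, 175.
Vte33I cuts after the first base of each site, so after positions 38, 134, 154, 175.
SmaI sites (CCCGGG) start at positions 56, 66.
SmaI cuts after base 3 of each site, so after positions 58, 68.
Combined cut positions: 38, 58, 68, 134, 154, 175.
Circular molecule, 6 cuts → 6 fragments:
  39–58 → 20 bp
  59–68 → 10 bp
  69–134 → 66 bp
  135–154 → 20 bp
  155–175 → 21 bp
  176–185 then 1–38 → 10 + 38 = 48 bp
Sorted largest to smallest: 66, 48, 21, 20, 20, 10 bp.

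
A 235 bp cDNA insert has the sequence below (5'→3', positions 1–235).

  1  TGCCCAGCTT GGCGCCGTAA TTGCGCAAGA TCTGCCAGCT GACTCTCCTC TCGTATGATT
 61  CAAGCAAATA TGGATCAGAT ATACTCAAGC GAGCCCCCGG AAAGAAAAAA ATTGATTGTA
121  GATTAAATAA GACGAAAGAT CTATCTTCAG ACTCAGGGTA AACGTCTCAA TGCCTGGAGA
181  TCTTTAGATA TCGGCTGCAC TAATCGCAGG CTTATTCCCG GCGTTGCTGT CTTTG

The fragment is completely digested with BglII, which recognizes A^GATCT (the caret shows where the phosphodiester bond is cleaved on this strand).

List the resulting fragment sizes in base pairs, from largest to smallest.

109, 57, 41, 28 bp

BglII sites (AGATCT) start at positions 28, 137, 178.
BglII cuts after the first base of each site, so after positions 28, 137, 178.
Linear molecule, 3 cuts → 4 fragments:
  1–28 → 28 bp
  29–137 → 109 bp
  138–178 → 41 bp
  179–235 → 57 bp
Sorted largest to smallest: 109, 57, 41, 28 bp.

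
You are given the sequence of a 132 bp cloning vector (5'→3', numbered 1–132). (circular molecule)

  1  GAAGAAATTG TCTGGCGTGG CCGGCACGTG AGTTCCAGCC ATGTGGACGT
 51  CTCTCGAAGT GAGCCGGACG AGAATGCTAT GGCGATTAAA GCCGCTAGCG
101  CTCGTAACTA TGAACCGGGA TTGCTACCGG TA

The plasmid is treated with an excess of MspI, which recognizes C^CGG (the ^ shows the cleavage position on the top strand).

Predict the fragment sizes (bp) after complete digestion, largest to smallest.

MspI sites (CCGG) start at positions 21, 64, 115, 127.
MspI cuts after the first base of each site, so after positions 21, 64, 115, 127.
Circular molecule, 4 cuts → 4 fragments:
  22–64 → 43 bp
  65–115 → 51 bp
  116–127 → 12 bp
  128–132 then 1–21 → 5 + 21 = 26 bp
Sorted largest to smallest: 51, 43, 26, 12 bp.

51, 43, 26, 12 bp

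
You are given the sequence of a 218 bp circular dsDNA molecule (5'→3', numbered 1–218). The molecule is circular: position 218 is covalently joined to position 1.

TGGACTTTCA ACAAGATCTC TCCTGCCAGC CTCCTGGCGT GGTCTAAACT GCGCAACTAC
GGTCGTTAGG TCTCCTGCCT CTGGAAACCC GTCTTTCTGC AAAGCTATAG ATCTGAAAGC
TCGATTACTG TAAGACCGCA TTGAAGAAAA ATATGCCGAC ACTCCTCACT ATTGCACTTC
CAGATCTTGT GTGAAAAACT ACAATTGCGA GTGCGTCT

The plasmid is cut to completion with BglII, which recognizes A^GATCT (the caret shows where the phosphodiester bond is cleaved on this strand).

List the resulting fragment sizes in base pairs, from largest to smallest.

95, 73, 50 bp

BglII sites (AGATCT) start at positions 14, 109, 182.
BglII cuts after the first base of each site, so after positions 14, 109, 182.
Circular molecule, 3 cuts → 3 fragments:
  15–109 → 95 bp
  110–182 → 73 bp
  183–218 then 1–14 → 36 + 14 = 50 bp
Sorted largest to smallest: 95, 73, 50 bp.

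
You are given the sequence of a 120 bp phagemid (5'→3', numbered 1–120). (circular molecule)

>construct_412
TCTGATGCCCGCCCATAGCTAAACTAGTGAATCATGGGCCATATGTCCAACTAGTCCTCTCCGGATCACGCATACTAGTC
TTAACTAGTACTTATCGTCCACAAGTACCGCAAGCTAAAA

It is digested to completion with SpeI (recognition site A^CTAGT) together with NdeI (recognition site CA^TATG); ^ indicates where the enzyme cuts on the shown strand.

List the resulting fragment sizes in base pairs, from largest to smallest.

SpeI sites (ACTAGT) start at positions 23, 50, 74, 84.
SpeI cuts after the first base of each site, so after positions 23, 50, 74, 84.
The NdeI site (CATATG) starts at position 40.
NdeI cuts after base 2 of each site, so after position 41.
Combined cut positions: 23, 41, 50, 74, 84.
Circular molecule, 5 cuts → 5 fragments:
  24–41 → 18 bp
  42–50 → 9 bp
  51–74 → 24 bp
  75–84 → 10 bp
  85–120 then 1–23 → 36 + 23 = 59 bp
Sorted largest to smallest: 59, 24, 18, 10, 9 bp.

59, 24, 18, 10, 9 bp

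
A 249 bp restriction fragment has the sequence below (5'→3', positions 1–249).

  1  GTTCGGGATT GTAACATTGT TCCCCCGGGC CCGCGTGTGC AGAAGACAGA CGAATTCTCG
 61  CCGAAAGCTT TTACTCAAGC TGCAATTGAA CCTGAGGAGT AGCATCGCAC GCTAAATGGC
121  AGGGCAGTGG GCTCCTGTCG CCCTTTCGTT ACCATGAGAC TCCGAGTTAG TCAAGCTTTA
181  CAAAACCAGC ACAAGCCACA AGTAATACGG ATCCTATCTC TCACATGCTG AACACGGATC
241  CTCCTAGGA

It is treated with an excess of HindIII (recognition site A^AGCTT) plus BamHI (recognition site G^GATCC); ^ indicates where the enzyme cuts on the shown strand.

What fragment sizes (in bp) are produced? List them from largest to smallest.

HindIII sites (AAGCTT) start at positions 65, 173.
HindIII cuts after the first base of each site, so after positions 65, 173.
BamHI sites (GGATCC) start at positions 209, 236.
BamHI cuts after the first base of each site, so after positions 209, 236.
Combined cut positions: 65, 173, 209, 236.
Linear molecule, 4 cuts → 5 fragments:
  1–65 → 65 bp
  66–173 → 108 bp
  174–209 → 36 bp
  210–236 → 27 bp
  237–249 → 13 bp
Sorted largest to smallest: 108, 65, 36, 27, 13 bp.

108, 65, 36, 27, 13 bp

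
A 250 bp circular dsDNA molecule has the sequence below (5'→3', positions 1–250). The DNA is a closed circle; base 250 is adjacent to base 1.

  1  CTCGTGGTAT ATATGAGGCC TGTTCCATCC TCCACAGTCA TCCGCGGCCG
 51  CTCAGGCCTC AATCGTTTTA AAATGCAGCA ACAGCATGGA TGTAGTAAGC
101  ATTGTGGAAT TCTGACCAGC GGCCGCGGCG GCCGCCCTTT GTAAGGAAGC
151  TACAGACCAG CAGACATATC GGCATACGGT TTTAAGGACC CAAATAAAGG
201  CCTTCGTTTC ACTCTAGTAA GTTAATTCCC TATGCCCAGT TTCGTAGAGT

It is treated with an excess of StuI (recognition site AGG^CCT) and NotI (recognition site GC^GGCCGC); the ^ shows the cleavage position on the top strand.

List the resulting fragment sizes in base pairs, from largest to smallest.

StuI sites (AGGCCT) start at positions 16, 54, 198.
StuI cuts after base 3 of each site, so after positions 18, 56, 200.
NotI sites (GCGGCCGC) start at positions 44, 119, 128.
NotI cuts after base 2 of each site, so after positions 45, 120, 129.
Combined cut positions: 18, 45, 56, 120, 129, 200.
Circular molecule, 6 cuts → 6 fragments:
  19–45 → 27 bp
  46–56 → 11 bp
  57–120 → 64 bp
  121–129 → 9 bp
  130–200 → 71 bp
  201–250 then 1–18 → 50 + 18 = 68 bp
Sorted largest to smallest: 71, 68, 64, 27, 11, 9 bp.

71, 68, 64, 27, 11, 9 bp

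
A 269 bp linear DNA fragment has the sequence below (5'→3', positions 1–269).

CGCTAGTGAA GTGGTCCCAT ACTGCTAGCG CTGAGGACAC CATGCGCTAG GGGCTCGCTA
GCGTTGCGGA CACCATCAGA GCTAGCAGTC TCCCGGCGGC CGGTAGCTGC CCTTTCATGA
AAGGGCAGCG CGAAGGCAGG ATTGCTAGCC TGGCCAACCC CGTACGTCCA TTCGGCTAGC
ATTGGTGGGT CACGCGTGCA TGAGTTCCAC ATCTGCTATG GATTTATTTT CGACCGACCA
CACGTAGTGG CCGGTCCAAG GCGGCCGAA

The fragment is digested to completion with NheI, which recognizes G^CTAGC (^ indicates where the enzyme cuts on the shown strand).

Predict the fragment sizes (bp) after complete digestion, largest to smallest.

NheI sites (GCTAGC) start at positions 24, 57, 81, 144, 175.
NheI cuts after the first base of each site, so after positions 24, 57, 81, 144, 175.
Linear molecule, 5 cuts → 6 fragments:
  1–24 → 24 bp
  25–57 → 33 bp
  58–81 → 24 bp
  82–144 → 63 bp
  145–175 → 31 bp
  176–269 → 94 bp
Sorted largest to smallest: 94, 63, 33, 31, 24, 24 bp.

94, 63, 33, 31, 24, 24 bp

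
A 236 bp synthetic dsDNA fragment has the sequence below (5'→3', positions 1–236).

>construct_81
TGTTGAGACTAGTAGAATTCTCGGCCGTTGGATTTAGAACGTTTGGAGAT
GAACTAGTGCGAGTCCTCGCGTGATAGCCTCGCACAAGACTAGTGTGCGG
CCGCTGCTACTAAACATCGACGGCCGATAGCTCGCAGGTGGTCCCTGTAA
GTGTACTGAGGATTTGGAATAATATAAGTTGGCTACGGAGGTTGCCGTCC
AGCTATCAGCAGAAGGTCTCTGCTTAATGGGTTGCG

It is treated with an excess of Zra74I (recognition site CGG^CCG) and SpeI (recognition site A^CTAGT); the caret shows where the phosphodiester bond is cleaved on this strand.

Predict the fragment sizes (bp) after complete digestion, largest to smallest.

Zra74I sites (CGGCCG) start at positions 22, 98, 121.
Zra74I cuts after base 3 of each site, so after positions 24, 100, 123.
SpeI sites (ACTAGT) start at positions 8, 53, 89.
SpeI cuts after the first base of each site, so after positions 8, 53, 89.
Combined cut positions: 8, 24, 53, 89, 100, 123.
Linear molecule, 6 cuts → 7 fragments:
  1–8 → 8 bp
  9–24 → 16 bp
  25–53 → 29 bp
  54–89 → 36 bp
  90–100 → 11 bp
  101–123 → 23 bp
  124–236 → 113 bp
Sorted largest to smallest: 113, 36, 29, 23, 16, 11, 8 bp.

113, 36, 29, 23, 16, 11, 8 bp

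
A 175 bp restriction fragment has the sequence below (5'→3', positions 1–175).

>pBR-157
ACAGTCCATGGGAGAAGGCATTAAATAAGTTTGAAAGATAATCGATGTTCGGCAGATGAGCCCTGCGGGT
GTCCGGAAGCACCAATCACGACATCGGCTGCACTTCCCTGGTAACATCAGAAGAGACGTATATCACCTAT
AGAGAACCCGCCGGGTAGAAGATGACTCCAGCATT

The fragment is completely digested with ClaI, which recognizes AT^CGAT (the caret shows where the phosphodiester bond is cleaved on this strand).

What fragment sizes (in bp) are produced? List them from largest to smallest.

The ClaI site (ATCGAT) starts at position 41.
ClaI cuts after base 2 of each site, so after position 42.
Linear molecule, 1 cut → 2 fragments:
  1–42 → 42 bp
  43–175 → 133 bp
Sorted largest to smallest: 133, 42 bp.

133, 42 bp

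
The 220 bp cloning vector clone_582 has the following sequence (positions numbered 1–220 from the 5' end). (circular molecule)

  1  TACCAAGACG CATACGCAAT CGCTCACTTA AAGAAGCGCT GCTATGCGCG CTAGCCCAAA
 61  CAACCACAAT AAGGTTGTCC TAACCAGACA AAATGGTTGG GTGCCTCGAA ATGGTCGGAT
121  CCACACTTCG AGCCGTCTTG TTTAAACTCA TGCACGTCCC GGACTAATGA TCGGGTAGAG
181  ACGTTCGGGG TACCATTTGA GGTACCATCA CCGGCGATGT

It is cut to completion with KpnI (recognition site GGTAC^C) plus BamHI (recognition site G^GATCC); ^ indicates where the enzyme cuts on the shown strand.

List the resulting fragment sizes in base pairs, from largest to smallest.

132, 76, 12 bp

KpnI sites (GGTACC) start at positions 189, 201.
KpnI cuts after base 5 of each site (before the last base), so after positions 193, 205.
The BamHI site (GGATCC) starts at position 117.
BamHI cuts after the first base of each site, so after position 117.
Combined cut positions: 117, 193, 205.
Circular molecule, 3 cuts → 3 fragments:
  118–193 → 76 bp
  194–205 → 12 bp
  206–220 then 1–117 → 15 + 117 = 132 bp
Sorted largest to smallest: 132, 76, 12 bp.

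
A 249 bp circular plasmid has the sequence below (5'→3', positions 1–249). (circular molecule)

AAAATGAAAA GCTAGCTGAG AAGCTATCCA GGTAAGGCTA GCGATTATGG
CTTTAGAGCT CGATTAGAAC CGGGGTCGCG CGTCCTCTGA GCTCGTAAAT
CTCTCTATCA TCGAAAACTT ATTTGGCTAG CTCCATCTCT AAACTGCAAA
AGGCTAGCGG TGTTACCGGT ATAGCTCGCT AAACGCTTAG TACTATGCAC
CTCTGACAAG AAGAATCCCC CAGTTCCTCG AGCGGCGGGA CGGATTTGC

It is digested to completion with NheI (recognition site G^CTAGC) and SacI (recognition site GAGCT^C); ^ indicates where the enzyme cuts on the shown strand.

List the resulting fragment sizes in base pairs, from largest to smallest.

NheI sites (GCTAGC) start at positions 11, 37, 126, 153.
NheI cuts after the first base of each site, so after positions 11, 37, 126, 153.
SacI sites (GAGCTC) start at positions 56, 89.
SacI cuts after base 5 of each site (before the last base), so after positions 60, 93.
Combined cut positions: 11, 37, 60, 93, 126, 153.
Circular molecule, 6 cuts → 6 fragments:
  12–37 → 26 bp
  38–60 → 23 bp
  61–93 → 33 bp
  94–126 → 33 bp
  127–153 → 27 bp
  154–249 then 1–11 → 96 + 11 = 107 bp
Sorted largest to smallest: 107, 33, 33, 27, 26, 23 bp.

107, 33, 33, 27, 26, 23 bp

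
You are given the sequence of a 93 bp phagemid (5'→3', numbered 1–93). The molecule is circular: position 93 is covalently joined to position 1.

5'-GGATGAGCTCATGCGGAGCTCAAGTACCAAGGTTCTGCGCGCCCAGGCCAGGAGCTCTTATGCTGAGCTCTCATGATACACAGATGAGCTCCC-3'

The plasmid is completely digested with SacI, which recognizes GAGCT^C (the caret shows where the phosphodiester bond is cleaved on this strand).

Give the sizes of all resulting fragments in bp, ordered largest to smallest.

36, 21, 13, 12, 11 bp

SacI sites (GAGCTC) start at positions 5, 16, 52, 65, 86.
SacI cuts after base 5 of each site (before the last base), so after positions 9, 20, 56, 69, 90.
Circular molecule, 5 cuts → 5 fragments:
  10–20 → 11 bp
  21–56 → 36 bp
  57–69 → 13 bp
  70–90 → 21 bp
  91–93 then 1–9 → 3 + 9 = 12 bp
Sorted largest to smallest: 36, 21, 13, 12, 11 bp.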